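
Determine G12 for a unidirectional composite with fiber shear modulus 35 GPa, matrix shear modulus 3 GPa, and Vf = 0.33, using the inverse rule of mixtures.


1/G12 = Vf/Gf + (1-Vf)/Gm = 0.33/35 + 0.67/3
G12 = 4.3 GPa

4.3 GPa


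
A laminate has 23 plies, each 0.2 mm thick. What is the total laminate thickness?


h = n * t_ply = 23 * 0.2 = 4.6 mm

4.6 mm


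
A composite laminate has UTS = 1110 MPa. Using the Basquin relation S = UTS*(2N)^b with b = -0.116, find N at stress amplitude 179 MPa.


N = 0.5 * (S/UTS)^(1/b) = 0.5 * (179/1110)^(1/-0.116) = 3.3932e+06 cycles

3.3932e+06 cycles


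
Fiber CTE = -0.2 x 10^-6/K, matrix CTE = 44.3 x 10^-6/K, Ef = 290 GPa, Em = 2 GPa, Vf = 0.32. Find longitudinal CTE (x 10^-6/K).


E1 = Ef*Vf + Em*(1-Vf) = 94.16
alpha_1 = (alpha_f*Ef*Vf + alpha_m*Em*(1-Vf))/E1 = 0.44 x 10^-6/K

0.44 x 10^-6/K


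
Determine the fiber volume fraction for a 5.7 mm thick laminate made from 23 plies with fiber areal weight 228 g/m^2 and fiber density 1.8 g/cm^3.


Vf = n * FAW / (rho_f * h * 1000) = 23 * 228 / (1.8 * 5.7 * 1000) = 0.5111

0.5111


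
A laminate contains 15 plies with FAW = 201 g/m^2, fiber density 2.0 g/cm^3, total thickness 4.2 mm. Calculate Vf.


Vf = n * FAW / (rho_f * h * 1000) = 15 * 201 / (2.0 * 4.2 * 1000) = 0.3589

0.3589


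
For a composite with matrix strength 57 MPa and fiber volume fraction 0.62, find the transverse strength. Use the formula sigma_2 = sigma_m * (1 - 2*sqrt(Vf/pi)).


factor = 1 - 2*sqrt(0.62/pi) = 0.1115
sigma_2 = 57 * 0.1115 = 6.36 MPa

6.36 MPa


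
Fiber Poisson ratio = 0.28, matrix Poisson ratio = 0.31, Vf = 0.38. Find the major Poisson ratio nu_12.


nu_12 = nu_f*Vf + nu_m*(1-Vf) = 0.28*0.38 + 0.31*0.62 = 0.2986

0.2986


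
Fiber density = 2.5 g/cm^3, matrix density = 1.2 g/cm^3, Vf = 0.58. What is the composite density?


rho_c = rho_f*Vf + rho_m*(1-Vf) = 2.5*0.58 + 1.2*0.42 = 1.954 g/cm^3

1.954 g/cm^3


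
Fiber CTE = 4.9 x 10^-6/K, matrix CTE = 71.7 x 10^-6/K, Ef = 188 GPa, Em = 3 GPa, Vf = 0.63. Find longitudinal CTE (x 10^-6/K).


E1 = Ef*Vf + Em*(1-Vf) = 119.55
alpha_1 = (alpha_f*Ef*Vf + alpha_m*Em*(1-Vf))/E1 = 5.52 x 10^-6/K

5.52 x 10^-6/K


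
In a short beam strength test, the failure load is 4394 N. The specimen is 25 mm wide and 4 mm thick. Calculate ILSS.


ILSS = 3F/(4bh) = 3*4394/(4*25*4) = 32.96 MPa

32.96 MPa


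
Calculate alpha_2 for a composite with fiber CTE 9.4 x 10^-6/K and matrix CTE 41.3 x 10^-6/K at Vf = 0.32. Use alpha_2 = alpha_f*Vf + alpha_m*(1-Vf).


alpha_2 = alpha_f*Vf + alpha_m*(1-Vf) = 9.4*0.32 + 41.3*0.68 = 31.1 x 10^-6/K

31.1 x 10^-6/K


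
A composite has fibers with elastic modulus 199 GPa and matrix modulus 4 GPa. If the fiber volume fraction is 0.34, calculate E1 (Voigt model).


E1 = Ef*Vf + Em*(1-Vf) = 199*0.34 + 4*0.66 = 70.3 GPa

70.3 GPa


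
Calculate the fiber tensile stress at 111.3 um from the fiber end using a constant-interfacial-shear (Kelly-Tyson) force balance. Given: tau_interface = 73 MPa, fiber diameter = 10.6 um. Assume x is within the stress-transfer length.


Force balance: sigma_f * (pi*d^2/4) = tau * (pi*d) * x  ->  sigma_f = 4 * tau * x / d
sigma_f = 4 * 73 * 111.3 / 10.6 = 3066.0 MPa

3066.0 MPa


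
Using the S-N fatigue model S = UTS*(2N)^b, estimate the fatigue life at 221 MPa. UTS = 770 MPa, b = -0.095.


N = 0.5 * (S/UTS)^(1/b) = 0.5 * (221/770)^(1/-0.095) = 254254.9950 cycles

254254.9950 cycles


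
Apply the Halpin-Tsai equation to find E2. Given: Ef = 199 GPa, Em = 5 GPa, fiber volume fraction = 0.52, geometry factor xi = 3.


eta = (Ef/Em - 1)/(Ef/Em + xi) = (39.8 - 1)/(39.8 + 3) = 0.9065
E2 = Em*(1+xi*eta*Vf)/(1-eta*Vf) = 22.84 GPa

22.84 GPa


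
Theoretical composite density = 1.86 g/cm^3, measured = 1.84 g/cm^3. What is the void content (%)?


Void% = (rho_theo - rho_actual)/rho_theo * 100 = (1.86 - 1.84)/1.86 * 100 = 1.08%

1.08%


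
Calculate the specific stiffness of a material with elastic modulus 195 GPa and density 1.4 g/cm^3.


Specific stiffness = E/rho = 195/1.4 = 139.3 GPa/(g/cm^3)

139.3 GPa/(g/cm^3)


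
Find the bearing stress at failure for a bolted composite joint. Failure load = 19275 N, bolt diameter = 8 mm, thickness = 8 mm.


sigma_br = F/(d*h) = 19275/(8*8) = 301.2 MPa

301.2 MPa


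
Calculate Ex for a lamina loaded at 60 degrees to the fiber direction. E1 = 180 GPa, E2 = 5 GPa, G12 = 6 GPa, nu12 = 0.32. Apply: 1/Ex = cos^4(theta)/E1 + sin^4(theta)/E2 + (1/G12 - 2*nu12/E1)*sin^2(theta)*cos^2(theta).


cos^4(60) = 0.0625, sin^4(60) = 0.5625, sin^2(60)*cos^2(60) = 0.1875
1/G12 - 2*nu12/E1 = 1/6 - 2*0.32/180 = 0.163111 GPa^-1
1/Ex = 0.0625/180 + 0.5625/5 + 0.163111*0.1875 = 0.1434306 GPa^-1
Ex = 6.97 GPa

6.97 GPa


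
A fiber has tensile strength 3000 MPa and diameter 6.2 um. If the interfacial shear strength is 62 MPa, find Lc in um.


Lc = sigma_f * d / (2 * tau_i) = 3000 * 6.2 / (2 * 62) = 150.0 um

150.0 um


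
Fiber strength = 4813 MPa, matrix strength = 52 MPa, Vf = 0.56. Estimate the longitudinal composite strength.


sigma_1 = sigma_f*Vf + sigma_m*(1-Vf) = 4813*0.56 + 52*0.44 = 2718.2 MPa

2718.2 MPa


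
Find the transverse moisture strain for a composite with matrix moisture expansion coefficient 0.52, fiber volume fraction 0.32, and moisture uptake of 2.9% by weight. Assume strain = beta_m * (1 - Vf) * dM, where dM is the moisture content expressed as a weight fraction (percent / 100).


dM = 2.9/100 = 0.029
strain = beta_m * (1-Vf) * dM = 0.52 * 0.68 * 0.029 = 0.0102544

0.0102544


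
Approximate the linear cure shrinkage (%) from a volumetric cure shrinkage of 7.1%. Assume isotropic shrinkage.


Linear shrinkage ≈ vol_shrink/3 = 7.1/3 = 2.367%

2.367%


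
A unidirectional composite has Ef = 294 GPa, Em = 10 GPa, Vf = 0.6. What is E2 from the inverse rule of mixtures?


1/E2 = Vf/Ef + (1-Vf)/Em = 0.6/294 + 0.4/10
E2 = 23.79 GPa

23.79 GPa


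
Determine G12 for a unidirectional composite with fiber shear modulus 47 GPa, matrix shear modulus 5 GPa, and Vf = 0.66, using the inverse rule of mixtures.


1/G12 = Vf/Gf + (1-Vf)/Gm = 0.66/47 + 0.34/5
G12 = 12.19 GPa

12.19 GPa


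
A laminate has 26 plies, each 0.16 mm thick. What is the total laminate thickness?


h = n * t_ply = 26 * 0.16 = 4.16 mm

4.16 mm


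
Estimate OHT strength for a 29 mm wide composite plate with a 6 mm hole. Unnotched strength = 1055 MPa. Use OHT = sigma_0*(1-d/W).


OHT = sigma_0*(1-d/W) = 1055*(1-6/29) = 836.7 MPa

836.7 MPa


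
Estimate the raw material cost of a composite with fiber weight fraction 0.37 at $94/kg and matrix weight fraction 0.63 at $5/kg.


Cost = cost_f*Wf + cost_m*Wm = 94*0.37 + 5*0.63 = $37.93/kg

$37.93/kg


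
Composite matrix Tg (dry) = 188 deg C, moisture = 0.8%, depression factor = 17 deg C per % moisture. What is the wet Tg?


Tg_wet = Tg_dry - k*moisture = 188 - 17*0.8 = 174.4 deg C

174.4 deg C


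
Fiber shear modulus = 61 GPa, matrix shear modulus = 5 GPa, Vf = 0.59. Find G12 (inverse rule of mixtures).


1/G12 = Vf/Gf + (1-Vf)/Gm = 0.59/61 + 0.41/5
G12 = 10.91 GPa

10.91 GPa


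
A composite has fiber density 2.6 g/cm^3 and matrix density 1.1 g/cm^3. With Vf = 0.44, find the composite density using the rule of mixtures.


rho_c = rho_f*Vf + rho_m*(1-Vf) = 2.6*0.44 + 1.1*0.56 = 1.76 g/cm^3

1.76 g/cm^3


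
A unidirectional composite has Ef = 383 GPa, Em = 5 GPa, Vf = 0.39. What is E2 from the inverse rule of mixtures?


1/E2 = Vf/Ef + (1-Vf)/Em = 0.39/383 + 0.61/5
E2 = 8.13 GPa

8.13 GPa


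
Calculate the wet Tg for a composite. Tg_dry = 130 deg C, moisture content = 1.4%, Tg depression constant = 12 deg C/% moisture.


Tg_wet = Tg_dry - k*moisture = 130 - 12*1.4 = 113.2 deg C

113.2 deg C


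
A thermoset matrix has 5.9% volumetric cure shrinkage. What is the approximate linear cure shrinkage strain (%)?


Linear shrinkage ≈ vol_shrink/3 = 5.9/3 = 1.967%

1.967%


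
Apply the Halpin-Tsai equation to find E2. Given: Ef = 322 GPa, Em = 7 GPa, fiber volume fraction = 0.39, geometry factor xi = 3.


eta = (Ef/Em - 1)/(Ef/Em + xi) = (46.0 - 1)/(46.0 + 3) = 0.9184
E2 = Em*(1+xi*eta*Vf)/(1-eta*Vf) = 22.62 GPa

22.62 GPa


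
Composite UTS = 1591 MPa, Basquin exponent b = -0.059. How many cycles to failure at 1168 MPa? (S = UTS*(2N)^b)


N = 0.5 * (S/UTS)^(1/b) = 0.5 * (1168/1591)^(1/-0.059) = 94.1910 cycles

94.1910 cycles


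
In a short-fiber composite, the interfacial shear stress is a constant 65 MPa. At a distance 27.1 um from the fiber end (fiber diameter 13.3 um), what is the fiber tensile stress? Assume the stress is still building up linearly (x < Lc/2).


Force balance: sigma_f * (pi*d^2/4) = tau * (pi*d) * x  ->  sigma_f = 4 * tau * x / d
sigma_f = 4 * 65 * 27.1 / 13.3 = 529.8 MPa

529.8 MPa


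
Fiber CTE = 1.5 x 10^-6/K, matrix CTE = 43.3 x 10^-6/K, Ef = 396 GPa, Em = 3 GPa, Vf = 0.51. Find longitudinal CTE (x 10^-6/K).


E1 = Ef*Vf + Em*(1-Vf) = 203.43
alpha_1 = (alpha_f*Ef*Vf + alpha_m*Em*(1-Vf))/E1 = 1.8 x 10^-6/K

1.8 x 10^-6/K


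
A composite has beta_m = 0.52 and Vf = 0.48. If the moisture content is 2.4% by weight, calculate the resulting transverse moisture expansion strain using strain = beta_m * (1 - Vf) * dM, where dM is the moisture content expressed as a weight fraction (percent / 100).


dM = 2.4/100 = 0.024
strain = beta_m * (1-Vf) * dM = 0.52 * 0.52 * 0.024 = 0.0064896

0.0064896


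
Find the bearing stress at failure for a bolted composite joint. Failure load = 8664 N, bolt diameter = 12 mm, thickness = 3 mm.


sigma_br = F/(d*h) = 8664/(12*3) = 240.7 MPa

240.7 MPa


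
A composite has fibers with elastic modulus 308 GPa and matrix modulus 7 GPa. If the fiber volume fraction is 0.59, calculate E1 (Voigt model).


E1 = Ef*Vf + Em*(1-Vf) = 308*0.59 + 7*0.41 = 184.59 GPa

184.59 GPa


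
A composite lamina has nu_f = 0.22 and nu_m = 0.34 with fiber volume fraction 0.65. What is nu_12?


nu_12 = nu_f*Vf + nu_m*(1-Vf) = 0.22*0.65 + 0.34*0.35 = 0.262

0.262


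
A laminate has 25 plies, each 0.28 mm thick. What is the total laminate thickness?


h = n * t_ply = 25 * 0.28 = 7.0 mm

7.0 mm


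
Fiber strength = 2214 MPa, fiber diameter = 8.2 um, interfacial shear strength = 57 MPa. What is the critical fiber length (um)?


Lc = sigma_f * d / (2 * tau_i) = 2214 * 8.2 / (2 * 57) = 159.3 um

159.3 um


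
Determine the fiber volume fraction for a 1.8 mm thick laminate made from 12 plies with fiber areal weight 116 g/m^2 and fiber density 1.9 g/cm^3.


Vf = n * FAW / (rho_f * h * 1000) = 12 * 116 / (1.9 * 1.8 * 1000) = 0.407

0.407


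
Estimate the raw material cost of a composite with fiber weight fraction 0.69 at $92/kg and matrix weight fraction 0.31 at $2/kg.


Cost = cost_f*Wf + cost_m*Wm = 92*0.69 + 2*0.31 = $64.1/kg

$64.1/kg


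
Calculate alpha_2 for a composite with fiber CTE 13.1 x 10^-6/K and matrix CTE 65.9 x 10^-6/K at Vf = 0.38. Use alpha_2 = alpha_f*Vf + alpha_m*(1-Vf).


alpha_2 = alpha_f*Vf + alpha_m*(1-Vf) = 13.1*0.38 + 65.9*0.62 = 45.8 x 10^-6/K

45.8 x 10^-6/K


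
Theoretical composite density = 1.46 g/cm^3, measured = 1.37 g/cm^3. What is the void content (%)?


Void% = (rho_theo - rho_actual)/rho_theo * 100 = (1.46 - 1.37)/1.46 * 100 = 6.16%

6.16%


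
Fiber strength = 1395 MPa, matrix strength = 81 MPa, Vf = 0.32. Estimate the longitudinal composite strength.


sigma_1 = sigma_f*Vf + sigma_m*(1-Vf) = 1395*0.32 + 81*0.68 = 501.5 MPa

501.5 MPa


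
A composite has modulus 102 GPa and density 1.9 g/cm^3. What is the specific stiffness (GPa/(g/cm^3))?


Specific stiffness = E/rho = 102/1.9 = 53.7 GPa/(g/cm^3)

53.7 GPa/(g/cm^3)


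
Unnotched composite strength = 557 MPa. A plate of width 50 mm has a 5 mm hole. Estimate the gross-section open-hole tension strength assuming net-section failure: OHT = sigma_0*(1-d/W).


OHT = sigma_0*(1-d/W) = 557*(1-5/50) = 501.3 MPa

501.3 MPa


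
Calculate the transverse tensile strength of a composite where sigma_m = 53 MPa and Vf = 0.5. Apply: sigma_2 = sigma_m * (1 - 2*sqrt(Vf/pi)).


factor = 1 - 2*sqrt(0.5/pi) = 0.2021
sigma_2 = 53 * 0.2021 = 10.71 MPa

10.71 MPa


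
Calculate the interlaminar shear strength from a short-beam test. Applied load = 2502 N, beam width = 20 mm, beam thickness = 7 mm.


ILSS = 3F/(4bh) = 3*2502/(4*20*7) = 13.4 MPa

13.4 MPa


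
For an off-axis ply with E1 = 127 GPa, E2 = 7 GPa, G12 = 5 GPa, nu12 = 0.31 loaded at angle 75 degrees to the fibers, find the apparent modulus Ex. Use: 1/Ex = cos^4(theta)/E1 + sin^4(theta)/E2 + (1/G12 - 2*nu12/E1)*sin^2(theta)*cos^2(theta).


cos^4(75) = 0.004487, sin^4(75) = 0.870513, sin^2(75)*cos^2(75) = 0.0625
1/G12 - 2*nu12/E1 = 1/5 - 2*0.31/127 = 0.195118 GPa^-1
1/Ex = 0.004487/127 + 0.870513/7 + 0.195118*0.0625 = 0.1365892 GPa^-1
Ex = 7.32 GPa

7.32 GPa


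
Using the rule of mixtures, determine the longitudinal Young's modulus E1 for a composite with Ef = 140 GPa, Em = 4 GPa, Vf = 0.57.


E1 = Ef*Vf + Em*(1-Vf) = 140*0.57 + 4*0.43 = 81.52 GPa

81.52 GPa


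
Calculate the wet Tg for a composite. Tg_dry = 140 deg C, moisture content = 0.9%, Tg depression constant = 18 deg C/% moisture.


Tg_wet = Tg_dry - k*moisture = 140 - 18*0.9 = 123.8 deg C

123.8 deg C


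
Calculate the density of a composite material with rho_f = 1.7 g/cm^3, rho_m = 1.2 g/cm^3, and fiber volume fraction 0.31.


rho_c = rho_f*Vf + rho_m*(1-Vf) = 1.7*0.31 + 1.2*0.69 = 1.355 g/cm^3

1.355 g/cm^3


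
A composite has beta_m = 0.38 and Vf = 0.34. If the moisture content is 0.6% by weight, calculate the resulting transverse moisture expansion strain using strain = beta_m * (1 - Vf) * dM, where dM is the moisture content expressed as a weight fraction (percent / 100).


dM = 0.6/100 = 0.006
strain = beta_m * (1-Vf) * dM = 0.38 * 0.66 * 0.006 = 0.0015048

0.0015048


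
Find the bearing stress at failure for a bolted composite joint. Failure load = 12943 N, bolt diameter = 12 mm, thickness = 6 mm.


sigma_br = F/(d*h) = 12943/(12*6) = 179.8 MPa

179.8 MPa


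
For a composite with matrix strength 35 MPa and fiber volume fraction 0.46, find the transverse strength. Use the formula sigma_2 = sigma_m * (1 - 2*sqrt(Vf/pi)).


factor = 1 - 2*sqrt(0.46/pi) = 0.2347
sigma_2 = 35 * 0.2347 = 8.21 MPa

8.21 MPa


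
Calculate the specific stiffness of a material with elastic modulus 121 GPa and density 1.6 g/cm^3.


Specific stiffness = E/rho = 121/1.6 = 75.6 GPa/(g/cm^3)

75.6 GPa/(g/cm^3)


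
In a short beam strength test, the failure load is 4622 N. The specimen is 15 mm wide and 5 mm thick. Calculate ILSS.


ILSS = 3F/(4bh) = 3*4622/(4*15*5) = 46.22 MPa

46.22 MPa


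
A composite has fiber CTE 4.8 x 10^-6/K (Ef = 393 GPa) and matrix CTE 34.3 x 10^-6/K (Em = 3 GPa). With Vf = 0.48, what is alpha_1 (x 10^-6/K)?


E1 = Ef*Vf + Em*(1-Vf) = 190.2
alpha_1 = (alpha_f*Ef*Vf + alpha_m*Em*(1-Vf))/E1 = 5.04 x 10^-6/K

5.04 x 10^-6/K


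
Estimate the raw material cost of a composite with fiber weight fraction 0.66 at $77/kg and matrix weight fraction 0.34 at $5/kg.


Cost = cost_f*Wf + cost_m*Wm = 77*0.66 + 5*0.34 = $52.52/kg

$52.52/kg


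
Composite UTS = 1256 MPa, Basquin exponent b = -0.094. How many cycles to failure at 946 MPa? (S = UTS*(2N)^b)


N = 0.5 * (S/UTS)^(1/b) = 0.5 * (946/1256)^(1/-0.094) = 10.1983 cycles

10.1983 cycles


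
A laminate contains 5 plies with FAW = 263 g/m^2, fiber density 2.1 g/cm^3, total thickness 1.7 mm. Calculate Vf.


Vf = n * FAW / (rho_f * h * 1000) = 5 * 263 / (2.1 * 1.7 * 1000) = 0.3683

0.3683


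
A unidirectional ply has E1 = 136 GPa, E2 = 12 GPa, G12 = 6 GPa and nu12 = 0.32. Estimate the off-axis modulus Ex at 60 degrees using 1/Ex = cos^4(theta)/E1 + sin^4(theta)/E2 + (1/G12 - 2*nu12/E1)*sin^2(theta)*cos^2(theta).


cos^4(60) = 0.0625, sin^4(60) = 0.5625, sin^2(60)*cos^2(60) = 0.1875
1/G12 - 2*nu12/E1 = 1/6 - 2*0.32/136 = 0.161961 GPa^-1
1/Ex = 0.0625/136 + 0.5625/12 + 0.161961*0.1875 = 0.0777022 GPa^-1
Ex = 12.87 GPa

12.87 GPa


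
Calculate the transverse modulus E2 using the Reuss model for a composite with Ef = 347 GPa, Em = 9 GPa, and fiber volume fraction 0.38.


1/E2 = Vf/Ef + (1-Vf)/Em = 0.38/347 + 0.62/9
E2 = 14.29 GPa

14.29 GPa


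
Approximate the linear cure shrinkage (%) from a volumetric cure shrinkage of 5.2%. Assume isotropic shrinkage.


Linear shrinkage ≈ vol_shrink/3 = 5.2/3 = 1.733%

1.733%


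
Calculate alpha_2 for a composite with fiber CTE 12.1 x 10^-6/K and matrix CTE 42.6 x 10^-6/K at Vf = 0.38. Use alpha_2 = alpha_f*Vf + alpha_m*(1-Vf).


alpha_2 = alpha_f*Vf + alpha_m*(1-Vf) = 12.1*0.38 + 42.6*0.62 = 31.0 x 10^-6/K

31.0 x 10^-6/K


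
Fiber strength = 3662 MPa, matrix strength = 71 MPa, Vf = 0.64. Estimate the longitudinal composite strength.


sigma_1 = sigma_f*Vf + sigma_m*(1-Vf) = 3662*0.64 + 71*0.36 = 2369.2 MPa

2369.2 MPa


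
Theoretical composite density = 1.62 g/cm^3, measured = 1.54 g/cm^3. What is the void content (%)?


Void% = (rho_theo - rho_actual)/rho_theo * 100 = (1.62 - 1.54)/1.62 * 100 = 4.94%

4.94%


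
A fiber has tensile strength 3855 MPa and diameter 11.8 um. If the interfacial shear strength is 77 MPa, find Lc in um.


Lc = sigma_f * d / (2 * tau_i) = 3855 * 11.8 / (2 * 77) = 295.4 um

295.4 um


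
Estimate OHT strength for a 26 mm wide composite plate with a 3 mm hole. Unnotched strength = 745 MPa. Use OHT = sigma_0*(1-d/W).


OHT = sigma_0*(1-d/W) = 745*(1-3/26) = 659.0 MPa

659.0 MPa


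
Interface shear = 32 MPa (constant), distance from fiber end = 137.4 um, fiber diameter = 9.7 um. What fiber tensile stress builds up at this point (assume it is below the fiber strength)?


Force balance: sigma_f * (pi*d^2/4) = tau * (pi*d) * x  ->  sigma_f = 4 * tau * x / d
sigma_f = 4 * 32 * 137.4 / 9.7 = 1813.1 MPa

1813.1 MPa


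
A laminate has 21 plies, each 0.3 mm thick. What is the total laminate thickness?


h = n * t_ply = 21 * 0.3 = 6.3 mm

6.3 mm


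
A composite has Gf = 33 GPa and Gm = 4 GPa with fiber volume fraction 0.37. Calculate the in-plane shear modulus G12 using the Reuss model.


1/G12 = Vf/Gf + (1-Vf)/Gm = 0.37/33 + 0.63/4
G12 = 5.93 GPa

5.93 GPa


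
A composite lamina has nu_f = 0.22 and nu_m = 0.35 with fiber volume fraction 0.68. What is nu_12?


nu_12 = nu_f*Vf + nu_m*(1-Vf) = 0.22*0.68 + 0.35*0.32 = 0.2616

0.2616


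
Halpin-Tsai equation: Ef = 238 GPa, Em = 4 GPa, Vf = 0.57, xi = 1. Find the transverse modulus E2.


eta = (Ef/Em - 1)/(Ef/Em + xi) = (59.5 - 1)/(59.5 + 1) = 0.9669
E2 = Em*(1+xi*eta*Vf)/(1-eta*Vf) = 13.82 GPa

13.82 GPa


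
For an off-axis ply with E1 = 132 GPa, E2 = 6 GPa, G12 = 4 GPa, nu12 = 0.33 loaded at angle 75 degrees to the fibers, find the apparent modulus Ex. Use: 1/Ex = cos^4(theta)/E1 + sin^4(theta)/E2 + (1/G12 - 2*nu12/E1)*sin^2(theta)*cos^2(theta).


cos^4(75) = 0.004487, sin^4(75) = 0.870513, sin^2(75)*cos^2(75) = 0.0625
1/G12 - 2*nu12/E1 = 1/4 - 2*0.33/132 = 0.245 GPa^-1
1/Ex = 0.004487/132 + 0.870513/6 + 0.245*0.0625 = 0.1604319 GPa^-1
Ex = 6.23 GPa

6.23 GPa


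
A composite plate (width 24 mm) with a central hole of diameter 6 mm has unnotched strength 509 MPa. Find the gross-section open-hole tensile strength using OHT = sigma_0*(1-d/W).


OHT = sigma_0*(1-d/W) = 509*(1-6/24) = 381.8 MPa

381.8 MPa


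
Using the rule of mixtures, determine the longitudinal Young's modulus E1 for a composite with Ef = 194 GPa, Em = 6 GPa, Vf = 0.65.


E1 = Ef*Vf + Em*(1-Vf) = 194*0.65 + 6*0.35 = 128.2 GPa

128.2 GPa


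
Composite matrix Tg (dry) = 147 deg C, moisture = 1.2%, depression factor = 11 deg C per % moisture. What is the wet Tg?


Tg_wet = Tg_dry - k*moisture = 147 - 11*1.2 = 133.8 deg C

133.8 deg C


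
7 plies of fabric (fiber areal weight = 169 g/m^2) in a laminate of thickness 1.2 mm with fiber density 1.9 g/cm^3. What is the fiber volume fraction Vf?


Vf = n * FAW / (rho_f * h * 1000) = 7 * 169 / (1.9 * 1.2 * 1000) = 0.5189

0.5189


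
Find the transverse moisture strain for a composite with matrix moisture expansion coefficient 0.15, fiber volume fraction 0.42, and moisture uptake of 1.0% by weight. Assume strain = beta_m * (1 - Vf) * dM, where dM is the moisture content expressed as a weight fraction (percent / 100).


dM = 1.0/100 = 0.01
strain = beta_m * (1-Vf) * dM = 0.15 * 0.58 * 0.01 = 0.00087

0.00087


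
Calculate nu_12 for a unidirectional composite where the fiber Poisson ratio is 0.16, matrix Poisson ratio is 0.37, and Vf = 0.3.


nu_12 = nu_f*Vf + nu_m*(1-Vf) = 0.16*0.3 + 0.37*0.7 = 0.307

0.307


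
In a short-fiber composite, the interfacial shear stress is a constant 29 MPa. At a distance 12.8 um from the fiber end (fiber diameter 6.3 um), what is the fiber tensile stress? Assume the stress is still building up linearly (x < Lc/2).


Force balance: sigma_f * (pi*d^2/4) = tau * (pi*d) * x  ->  sigma_f = 4 * tau * x / d
sigma_f = 4 * 29 * 12.8 / 6.3 = 235.7 MPa

235.7 MPa


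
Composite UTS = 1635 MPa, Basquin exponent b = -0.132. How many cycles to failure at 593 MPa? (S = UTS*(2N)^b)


N = 0.5 * (S/UTS)^(1/b) = 0.5 * (593/1635)^(1/-0.132) = 1085.9539 cycles

1085.9539 cycles


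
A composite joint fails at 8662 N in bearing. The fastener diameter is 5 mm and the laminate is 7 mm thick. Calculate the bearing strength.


sigma_br = F/(d*h) = 8662/(5*7) = 247.5 MPa

247.5 MPa


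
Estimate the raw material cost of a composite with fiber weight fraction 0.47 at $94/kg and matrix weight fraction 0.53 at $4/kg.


Cost = cost_f*Wf + cost_m*Wm = 94*0.47 + 4*0.53 = $46.3/kg

$46.3/kg


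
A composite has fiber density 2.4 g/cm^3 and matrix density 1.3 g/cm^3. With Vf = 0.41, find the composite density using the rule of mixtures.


rho_c = rho_f*Vf + rho_m*(1-Vf) = 2.4*0.41 + 1.3*0.59 = 1.751 g/cm^3

1.751 g/cm^3


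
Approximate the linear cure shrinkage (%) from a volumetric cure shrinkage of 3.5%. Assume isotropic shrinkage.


Linear shrinkage ≈ vol_shrink/3 = 3.5/3 = 1.167%

1.167%


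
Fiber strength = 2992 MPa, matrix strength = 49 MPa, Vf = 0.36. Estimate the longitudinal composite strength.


sigma_1 = sigma_f*Vf + sigma_m*(1-Vf) = 2992*0.36 + 49*0.64 = 1108.5 MPa

1108.5 MPa


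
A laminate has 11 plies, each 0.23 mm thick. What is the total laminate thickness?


h = n * t_ply = 11 * 0.23 = 2.53 mm

2.53 mm


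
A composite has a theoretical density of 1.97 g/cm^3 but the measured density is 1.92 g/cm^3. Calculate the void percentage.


Void% = (rho_theo - rho_actual)/rho_theo * 100 = (1.97 - 1.92)/1.97 * 100 = 2.54%

2.54%


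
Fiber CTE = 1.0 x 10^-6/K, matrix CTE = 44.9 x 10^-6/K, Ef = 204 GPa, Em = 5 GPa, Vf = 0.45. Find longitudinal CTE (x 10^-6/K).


E1 = Ef*Vf + Em*(1-Vf) = 94.55
alpha_1 = (alpha_f*Ef*Vf + alpha_m*Em*(1-Vf))/E1 = 2.28 x 10^-6/K

2.28 x 10^-6/K


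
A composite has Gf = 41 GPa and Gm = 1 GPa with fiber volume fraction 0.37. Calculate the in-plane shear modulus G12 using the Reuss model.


1/G12 = Vf/Gf + (1-Vf)/Gm = 0.37/41 + 0.63/1
G12 = 1.56 GPa

1.56 GPa


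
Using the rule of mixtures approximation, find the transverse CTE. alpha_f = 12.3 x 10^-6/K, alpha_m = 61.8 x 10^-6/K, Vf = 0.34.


alpha_2 = alpha_f*Vf + alpha_m*(1-Vf) = 12.3*0.34 + 61.8*0.66 = 45.0 x 10^-6/K

45.0 x 10^-6/K


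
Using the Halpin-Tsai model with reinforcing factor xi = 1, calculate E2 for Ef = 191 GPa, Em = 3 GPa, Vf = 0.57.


eta = (Ef/Em - 1)/(Ef/Em + xi) = (63.6667 - 1)/(63.6667 + 1) = 0.9691
E2 = Em*(1+xi*eta*Vf)/(1-eta*Vf) = 10.4 GPa

10.4 GPa


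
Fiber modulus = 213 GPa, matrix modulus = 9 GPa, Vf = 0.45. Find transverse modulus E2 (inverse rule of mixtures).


1/E2 = Vf/Ef + (1-Vf)/Em = 0.45/213 + 0.55/9
E2 = 15.82 GPa

15.82 GPa


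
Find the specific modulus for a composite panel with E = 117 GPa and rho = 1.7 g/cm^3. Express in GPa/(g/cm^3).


Specific stiffness = E/rho = 117/1.7 = 68.8 GPa/(g/cm^3)

68.8 GPa/(g/cm^3)


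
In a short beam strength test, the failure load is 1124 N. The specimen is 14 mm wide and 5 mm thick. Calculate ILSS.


ILSS = 3F/(4bh) = 3*1124/(4*14*5) = 12.04 MPa

12.04 MPa


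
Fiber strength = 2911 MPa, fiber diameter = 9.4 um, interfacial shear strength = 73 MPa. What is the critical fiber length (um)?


Lc = sigma_f * d / (2 * tau_i) = 2911 * 9.4 / (2 * 73) = 187.4 um

187.4 um


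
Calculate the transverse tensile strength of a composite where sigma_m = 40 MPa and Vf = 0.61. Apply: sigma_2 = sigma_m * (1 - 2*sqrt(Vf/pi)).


factor = 1 - 2*sqrt(0.61/pi) = 0.1187
sigma_2 = 40 * 0.1187 = 4.75 MPa

4.75 MPa


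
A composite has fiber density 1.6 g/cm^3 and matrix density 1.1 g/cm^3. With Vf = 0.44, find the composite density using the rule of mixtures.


rho_c = rho_f*Vf + rho_m*(1-Vf) = 1.6*0.44 + 1.1*0.56 = 1.32 g/cm^3

1.32 g/cm^3


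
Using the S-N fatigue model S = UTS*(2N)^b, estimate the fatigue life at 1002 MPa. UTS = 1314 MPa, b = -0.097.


N = 0.5 * (S/UTS)^(1/b) = 0.5 * (1002/1314)^(1/-0.097) = 8.1782 cycles

8.1782 cycles


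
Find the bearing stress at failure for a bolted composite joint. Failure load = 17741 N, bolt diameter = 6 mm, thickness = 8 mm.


sigma_br = F/(d*h) = 17741/(6*8) = 369.6 MPa

369.6 MPa


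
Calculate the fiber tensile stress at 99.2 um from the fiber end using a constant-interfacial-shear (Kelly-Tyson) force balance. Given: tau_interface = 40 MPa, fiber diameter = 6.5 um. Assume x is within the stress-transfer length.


Force balance: sigma_f * (pi*d^2/4) = tau * (pi*d) * x  ->  sigma_f = 4 * tau * x / d
sigma_f = 4 * 40 * 99.2 / 6.5 = 2441.8 MPa

2441.8 MPa


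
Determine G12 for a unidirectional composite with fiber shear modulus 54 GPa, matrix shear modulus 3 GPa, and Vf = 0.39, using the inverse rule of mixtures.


1/G12 = Vf/Gf + (1-Vf)/Gm = 0.39/54 + 0.61/3
G12 = 4.75 GPa

4.75 GPa


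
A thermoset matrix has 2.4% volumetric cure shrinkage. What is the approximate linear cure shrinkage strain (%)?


Linear shrinkage ≈ vol_shrink/3 = 2.4/3 = 0.8%

0.8%


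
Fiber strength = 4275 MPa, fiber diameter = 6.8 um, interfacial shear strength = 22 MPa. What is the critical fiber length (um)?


Lc = sigma_f * d / (2 * tau_i) = 4275 * 6.8 / (2 * 22) = 660.7 um

660.7 um


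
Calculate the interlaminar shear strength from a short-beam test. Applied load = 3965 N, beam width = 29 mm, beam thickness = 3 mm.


ILSS = 3F/(4bh) = 3*3965/(4*29*3) = 34.18 MPa

34.18 MPa


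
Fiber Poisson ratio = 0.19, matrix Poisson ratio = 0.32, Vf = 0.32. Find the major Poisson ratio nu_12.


nu_12 = nu_f*Vf + nu_m*(1-Vf) = 0.19*0.32 + 0.32*0.68 = 0.2784

0.2784


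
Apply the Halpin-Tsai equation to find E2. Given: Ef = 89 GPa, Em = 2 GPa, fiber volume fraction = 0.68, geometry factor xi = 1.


eta = (Ef/Em - 1)/(Ef/Em + xi) = (44.5 - 1)/(44.5 + 1) = 0.956
E2 = Em*(1+xi*eta*Vf)/(1-eta*Vf) = 9.43 GPa

9.43 GPa


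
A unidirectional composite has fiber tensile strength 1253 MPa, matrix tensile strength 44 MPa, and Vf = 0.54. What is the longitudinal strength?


sigma_1 = sigma_f*Vf + sigma_m*(1-Vf) = 1253*0.54 + 44*0.46 = 696.9 MPa

696.9 MPa


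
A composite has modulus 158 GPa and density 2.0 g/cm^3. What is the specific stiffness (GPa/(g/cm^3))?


Specific stiffness = E/rho = 158/2.0 = 79.0 GPa/(g/cm^3)

79.0 GPa/(g/cm^3)


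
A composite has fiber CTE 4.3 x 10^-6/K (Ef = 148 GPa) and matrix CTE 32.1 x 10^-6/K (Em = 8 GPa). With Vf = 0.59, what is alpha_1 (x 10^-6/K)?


E1 = Ef*Vf + Em*(1-Vf) = 90.6
alpha_1 = (alpha_f*Ef*Vf + alpha_m*Em*(1-Vf))/E1 = 5.31 x 10^-6/K

5.31 x 10^-6/K


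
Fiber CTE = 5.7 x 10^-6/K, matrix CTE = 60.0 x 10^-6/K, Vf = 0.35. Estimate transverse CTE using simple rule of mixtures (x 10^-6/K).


alpha_2 = alpha_f*Vf + alpha_m*(1-Vf) = 5.7*0.35 + 60.0*0.65 = 41.0 x 10^-6/K

41.0 x 10^-6/K


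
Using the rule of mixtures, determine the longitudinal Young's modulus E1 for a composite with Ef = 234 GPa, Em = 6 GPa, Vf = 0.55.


E1 = Ef*Vf + Em*(1-Vf) = 234*0.55 + 6*0.45 = 131.4 GPa

131.4 GPa


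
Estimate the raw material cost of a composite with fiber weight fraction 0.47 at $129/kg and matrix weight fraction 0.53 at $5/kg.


Cost = cost_f*Wf + cost_m*Wm = 129*0.47 + 5*0.53 = $63.28/kg

$63.28/kg


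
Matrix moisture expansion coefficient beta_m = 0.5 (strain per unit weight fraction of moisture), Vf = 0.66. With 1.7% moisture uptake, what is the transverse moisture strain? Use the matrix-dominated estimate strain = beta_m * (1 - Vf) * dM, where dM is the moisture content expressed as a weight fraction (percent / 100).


dM = 1.7/100 = 0.017
strain = beta_m * (1-Vf) * dM = 0.5 * 0.34 * 0.017 = 0.00289

0.00289


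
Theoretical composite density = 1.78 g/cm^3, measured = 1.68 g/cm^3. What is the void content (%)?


Void% = (rho_theo - rho_actual)/rho_theo * 100 = (1.78 - 1.68)/1.78 * 100 = 5.62%

5.62%


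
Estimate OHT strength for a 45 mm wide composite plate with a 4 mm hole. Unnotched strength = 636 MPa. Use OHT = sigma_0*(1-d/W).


OHT = sigma_0*(1-d/W) = 636*(1-4/45) = 579.5 MPa

579.5 MPa


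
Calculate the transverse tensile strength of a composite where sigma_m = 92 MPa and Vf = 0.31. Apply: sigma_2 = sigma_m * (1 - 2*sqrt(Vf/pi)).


factor = 1 - 2*sqrt(0.31/pi) = 0.3717
sigma_2 = 92 * 0.3717 = 34.2 MPa

34.2 MPa


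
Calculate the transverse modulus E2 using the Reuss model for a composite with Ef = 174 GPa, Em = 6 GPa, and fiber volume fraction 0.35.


1/E2 = Vf/Ef + (1-Vf)/Em = 0.35/174 + 0.65/6
E2 = 9.06 GPa

9.06 GPa


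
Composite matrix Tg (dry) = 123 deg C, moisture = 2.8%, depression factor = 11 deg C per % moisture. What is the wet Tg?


Tg_wet = Tg_dry - k*moisture = 123 - 11*2.8 = 92.2 deg C

92.2 deg C


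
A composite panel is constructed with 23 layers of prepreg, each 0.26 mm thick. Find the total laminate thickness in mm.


h = n * t_ply = 23 * 0.26 = 5.98 mm

5.98 mm


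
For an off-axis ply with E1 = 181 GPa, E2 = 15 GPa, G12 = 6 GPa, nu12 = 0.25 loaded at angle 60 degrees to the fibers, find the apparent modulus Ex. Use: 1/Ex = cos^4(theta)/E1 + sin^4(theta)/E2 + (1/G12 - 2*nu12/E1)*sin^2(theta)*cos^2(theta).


cos^4(60) = 0.0625, sin^4(60) = 0.5625, sin^2(60)*cos^2(60) = 0.1875
1/G12 - 2*nu12/E1 = 1/6 - 2*0.25/181 = 0.163904 GPa^-1
1/Ex = 0.0625/181 + 0.5625/15 + 0.163904*0.1875 = 0.0685773 GPa^-1
Ex = 14.58 GPa

14.58 GPa


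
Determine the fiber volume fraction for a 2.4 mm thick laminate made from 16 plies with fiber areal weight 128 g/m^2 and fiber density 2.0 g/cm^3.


Vf = n * FAW / (rho_f * h * 1000) = 16 * 128 / (2.0 * 2.4 * 1000) = 0.4267

0.4267


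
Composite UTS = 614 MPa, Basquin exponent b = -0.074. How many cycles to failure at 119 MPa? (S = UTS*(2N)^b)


N = 0.5 * (S/UTS)^(1/b) = 0.5 * (119/614)^(1/-0.074) = 2.1330e+09 cycles

2.1330e+09 cycles


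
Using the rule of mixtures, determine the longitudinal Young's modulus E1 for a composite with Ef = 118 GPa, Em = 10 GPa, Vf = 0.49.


E1 = Ef*Vf + Em*(1-Vf) = 118*0.49 + 10*0.51 = 62.92 GPa

62.92 GPa


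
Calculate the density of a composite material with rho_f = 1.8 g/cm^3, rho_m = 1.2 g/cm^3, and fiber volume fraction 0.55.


rho_c = rho_f*Vf + rho_m*(1-Vf) = 1.8*0.55 + 1.2*0.45 = 1.53 g/cm^3

1.53 g/cm^3


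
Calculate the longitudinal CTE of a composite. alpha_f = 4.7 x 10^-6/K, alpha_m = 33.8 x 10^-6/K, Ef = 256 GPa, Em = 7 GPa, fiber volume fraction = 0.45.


E1 = Ef*Vf + Em*(1-Vf) = 119.05
alpha_1 = (alpha_f*Ef*Vf + alpha_m*Em*(1-Vf))/E1 = 5.64 x 10^-6/K

5.64 x 10^-6/K


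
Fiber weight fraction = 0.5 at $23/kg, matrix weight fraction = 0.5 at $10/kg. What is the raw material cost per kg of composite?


Cost = cost_f*Wf + cost_m*Wm = 23*0.5 + 10*0.5 = $16.5/kg

$16.5/kg


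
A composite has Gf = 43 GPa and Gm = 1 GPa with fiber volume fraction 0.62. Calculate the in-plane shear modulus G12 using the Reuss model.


1/G12 = Vf/Gf + (1-Vf)/Gm = 0.62/43 + 0.38/1
G12 = 2.54 GPa

2.54 GPa


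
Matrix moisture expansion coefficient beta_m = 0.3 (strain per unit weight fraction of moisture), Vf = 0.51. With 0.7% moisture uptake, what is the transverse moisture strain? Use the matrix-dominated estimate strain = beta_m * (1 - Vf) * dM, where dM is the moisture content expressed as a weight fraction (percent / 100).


dM = 0.7/100 = 0.007
strain = beta_m * (1-Vf) * dM = 0.3 * 0.49 * 0.007 = 0.001029

0.001029


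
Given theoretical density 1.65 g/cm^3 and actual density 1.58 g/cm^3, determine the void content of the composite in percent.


Void% = (rho_theo - rho_actual)/rho_theo * 100 = (1.65 - 1.58)/1.65 * 100 = 4.24%

4.24%


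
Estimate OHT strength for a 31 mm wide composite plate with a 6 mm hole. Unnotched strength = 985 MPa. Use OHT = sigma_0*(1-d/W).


OHT = sigma_0*(1-d/W) = 985*(1-6/31) = 794.4 MPa

794.4 MPa


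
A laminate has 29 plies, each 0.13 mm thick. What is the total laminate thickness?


h = n * t_ply = 29 * 0.13 = 3.77 mm

3.77 mm


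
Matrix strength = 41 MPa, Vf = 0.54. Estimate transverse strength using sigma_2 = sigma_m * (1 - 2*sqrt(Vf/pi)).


factor = 1 - 2*sqrt(0.54/pi) = 0.1708
sigma_2 = 41 * 0.1708 = 7.0 MPa

7.0 MPa


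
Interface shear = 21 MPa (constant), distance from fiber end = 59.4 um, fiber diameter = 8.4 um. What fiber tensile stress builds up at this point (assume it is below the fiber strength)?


Force balance: sigma_f * (pi*d^2/4) = tau * (pi*d) * x  ->  sigma_f = 4 * tau * x / d
sigma_f = 4 * 21 * 59.4 / 8.4 = 594.0 MPa

594.0 MPa


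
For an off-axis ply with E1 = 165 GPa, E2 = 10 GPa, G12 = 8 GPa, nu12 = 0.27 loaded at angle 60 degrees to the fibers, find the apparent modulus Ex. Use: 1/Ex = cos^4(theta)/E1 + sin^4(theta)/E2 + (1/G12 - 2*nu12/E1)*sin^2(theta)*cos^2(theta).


cos^4(60) = 0.0625, sin^4(60) = 0.5625, sin^2(60)*cos^2(60) = 0.1875
1/G12 - 2*nu12/E1 = 1/8 - 2*0.27/165 = 0.121727 GPa^-1
1/Ex = 0.0625/165 + 0.5625/10 + 0.121727*0.1875 = 0.0794527 GPa^-1
Ex = 12.59 GPa

12.59 GPa


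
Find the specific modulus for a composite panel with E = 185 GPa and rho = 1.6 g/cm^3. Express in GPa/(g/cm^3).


Specific stiffness = E/rho = 185/1.6 = 115.6 GPa/(g/cm^3)

115.6 GPa/(g/cm^3)


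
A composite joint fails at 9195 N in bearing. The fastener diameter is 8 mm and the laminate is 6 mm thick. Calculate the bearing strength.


sigma_br = F/(d*h) = 9195/(8*6) = 191.6 MPa

191.6 MPa


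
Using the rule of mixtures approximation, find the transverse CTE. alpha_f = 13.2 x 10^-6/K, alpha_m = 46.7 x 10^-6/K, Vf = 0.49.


alpha_2 = alpha_f*Vf + alpha_m*(1-Vf) = 13.2*0.49 + 46.7*0.51 = 30.3 x 10^-6/K

30.3 x 10^-6/K


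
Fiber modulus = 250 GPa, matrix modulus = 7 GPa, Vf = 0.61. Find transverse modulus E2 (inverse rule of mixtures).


1/E2 = Vf/Ef + (1-Vf)/Em = 0.61/250 + 0.39/7
E2 = 17.2 GPa

17.2 GPa


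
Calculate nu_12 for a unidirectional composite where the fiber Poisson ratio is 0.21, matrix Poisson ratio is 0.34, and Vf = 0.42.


nu_12 = nu_f*Vf + nu_m*(1-Vf) = 0.21*0.42 + 0.34*0.58 = 0.2854

0.2854


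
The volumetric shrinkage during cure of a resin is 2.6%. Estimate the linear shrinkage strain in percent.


Linear shrinkage ≈ vol_shrink/3 = 2.6/3 = 0.867%

0.867%


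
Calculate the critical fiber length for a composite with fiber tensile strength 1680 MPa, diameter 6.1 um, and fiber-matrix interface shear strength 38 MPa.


Lc = sigma_f * d / (2 * tau_i) = 1680 * 6.1 / (2 * 38) = 134.8 um

134.8 um


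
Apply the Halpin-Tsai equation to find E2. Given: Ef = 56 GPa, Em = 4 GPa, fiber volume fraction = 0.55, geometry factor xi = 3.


eta = (Ef/Em - 1)/(Ef/Em + xi) = (14.0 - 1)/(14.0 + 3) = 0.7647
E2 = Em*(1+xi*eta*Vf)/(1-eta*Vf) = 15.61 GPa

15.61 GPa


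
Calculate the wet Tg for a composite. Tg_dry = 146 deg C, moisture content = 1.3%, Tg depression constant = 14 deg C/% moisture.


Tg_wet = Tg_dry - k*moisture = 146 - 14*1.3 = 127.8 deg C

127.8 deg C


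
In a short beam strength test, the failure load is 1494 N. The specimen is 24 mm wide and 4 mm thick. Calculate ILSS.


ILSS = 3F/(4bh) = 3*1494/(4*24*4) = 11.67 MPa

11.67 MPa


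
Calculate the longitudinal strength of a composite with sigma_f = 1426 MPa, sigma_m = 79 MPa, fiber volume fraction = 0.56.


sigma_1 = sigma_f*Vf + sigma_m*(1-Vf) = 1426*0.56 + 79*0.44 = 833.3 MPa

833.3 MPa


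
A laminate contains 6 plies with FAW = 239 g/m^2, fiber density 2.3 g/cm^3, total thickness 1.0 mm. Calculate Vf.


Vf = n * FAW / (rho_f * h * 1000) = 6 * 239 / (2.3 * 1.0 * 1000) = 0.6235

0.6235


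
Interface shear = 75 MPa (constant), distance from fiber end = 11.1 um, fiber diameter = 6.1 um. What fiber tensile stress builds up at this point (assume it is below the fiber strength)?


Force balance: sigma_f * (pi*d^2/4) = tau * (pi*d) * x  ->  sigma_f = 4 * tau * x / d
sigma_f = 4 * 75 * 11.1 / 6.1 = 545.9 MPa

545.9 MPa


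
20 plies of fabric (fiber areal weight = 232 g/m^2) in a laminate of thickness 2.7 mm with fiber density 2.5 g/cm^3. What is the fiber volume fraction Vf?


Vf = n * FAW / (rho_f * h * 1000) = 20 * 232 / (2.5 * 2.7 * 1000) = 0.6874

0.6874


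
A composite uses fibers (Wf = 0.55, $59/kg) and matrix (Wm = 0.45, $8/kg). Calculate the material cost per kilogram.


Cost = cost_f*Wf + cost_m*Wm = 59*0.55 + 8*0.45 = $36.05/kg

$36.05/kg


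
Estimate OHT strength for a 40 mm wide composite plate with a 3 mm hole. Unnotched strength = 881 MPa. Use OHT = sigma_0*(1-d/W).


OHT = sigma_0*(1-d/W) = 881*(1-3/40) = 814.9 MPa

814.9 MPa


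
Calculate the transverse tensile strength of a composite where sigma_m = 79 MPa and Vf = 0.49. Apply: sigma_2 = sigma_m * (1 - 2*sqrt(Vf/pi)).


factor = 1 - 2*sqrt(0.49/pi) = 0.2101
sigma_2 = 79 * 0.2101 = 16.6 MPa

16.6 MPa


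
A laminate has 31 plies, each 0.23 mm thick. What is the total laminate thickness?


h = n * t_ply = 31 * 0.23 = 7.13 mm

7.13 mm


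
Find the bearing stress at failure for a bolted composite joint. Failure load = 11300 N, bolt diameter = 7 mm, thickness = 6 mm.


sigma_br = F/(d*h) = 11300/(7*6) = 269.0 MPa

269.0 MPa


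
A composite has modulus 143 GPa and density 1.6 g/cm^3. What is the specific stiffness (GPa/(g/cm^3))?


Specific stiffness = E/rho = 143/1.6 = 89.4 GPa/(g/cm^3)

89.4 GPa/(g/cm^3)


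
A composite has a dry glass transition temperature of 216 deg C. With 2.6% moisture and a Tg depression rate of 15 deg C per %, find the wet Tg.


Tg_wet = Tg_dry - k*moisture = 216 - 15*2.6 = 177.0 deg C

177.0 deg C


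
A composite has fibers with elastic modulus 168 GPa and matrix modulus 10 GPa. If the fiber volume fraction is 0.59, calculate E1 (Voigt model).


E1 = Ef*Vf + Em*(1-Vf) = 168*0.59 + 10*0.41 = 103.22 GPa

103.22 GPa


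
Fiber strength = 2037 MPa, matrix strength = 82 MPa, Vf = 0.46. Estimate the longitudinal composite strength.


sigma_1 = sigma_f*Vf + sigma_m*(1-Vf) = 2037*0.46 + 82*0.54 = 981.3 MPa

981.3 MPa


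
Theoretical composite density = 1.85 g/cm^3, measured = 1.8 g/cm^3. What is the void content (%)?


Void% = (rho_theo - rho_actual)/rho_theo * 100 = (1.85 - 1.8)/1.85 * 100 = 2.7%

2.7%


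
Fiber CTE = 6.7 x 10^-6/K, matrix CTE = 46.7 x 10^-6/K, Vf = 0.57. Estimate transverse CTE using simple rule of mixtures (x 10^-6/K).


alpha_2 = alpha_f*Vf + alpha_m*(1-Vf) = 6.7*0.57 + 46.7*0.43 = 23.9 x 10^-6/K

23.9 x 10^-6/K


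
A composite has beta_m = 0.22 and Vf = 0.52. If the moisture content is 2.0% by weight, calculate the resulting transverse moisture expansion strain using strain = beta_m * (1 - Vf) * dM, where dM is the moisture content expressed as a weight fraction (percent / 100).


dM = 2.0/100 = 0.02
strain = beta_m * (1-Vf) * dM = 0.22 * 0.48 * 0.02 = 0.002112

0.002112
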